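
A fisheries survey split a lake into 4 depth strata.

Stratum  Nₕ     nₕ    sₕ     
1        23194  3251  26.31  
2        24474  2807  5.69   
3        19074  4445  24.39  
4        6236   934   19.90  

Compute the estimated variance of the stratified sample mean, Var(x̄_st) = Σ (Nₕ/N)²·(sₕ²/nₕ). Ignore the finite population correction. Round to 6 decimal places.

0.035043

N = 72978. Term for each stratum: Wₕ²sₕ²/nₕ.
Var(x̄_st) = 0.021507608 + 0.001297204 + 0.009142216 + 0.003095905 = 0.035042932 → 0.035043.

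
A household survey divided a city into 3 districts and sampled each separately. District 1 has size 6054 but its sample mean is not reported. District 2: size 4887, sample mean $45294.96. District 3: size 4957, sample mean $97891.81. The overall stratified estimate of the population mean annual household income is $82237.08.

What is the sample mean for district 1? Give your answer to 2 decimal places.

99239.99

Σ Nₕx̄ₕ = N·μ, so 6054·x̄_1 = 15898·82237.08 − (4887·45294.96 + 4957·97891.81).
= 1307405097.84 − 706606171.69 = 600798926.15.
x̄_1 = 600798926.15 / 6054 = 99239.9944... → 99239.99.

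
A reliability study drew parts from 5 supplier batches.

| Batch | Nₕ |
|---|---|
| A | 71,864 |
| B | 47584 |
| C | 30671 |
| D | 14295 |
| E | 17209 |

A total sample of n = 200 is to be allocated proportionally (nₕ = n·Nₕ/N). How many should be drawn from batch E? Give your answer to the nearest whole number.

19

Share of batch E = 17209/181623 = 0.09475.
Allocate 200 × 0.09475 = 18.950... → 19.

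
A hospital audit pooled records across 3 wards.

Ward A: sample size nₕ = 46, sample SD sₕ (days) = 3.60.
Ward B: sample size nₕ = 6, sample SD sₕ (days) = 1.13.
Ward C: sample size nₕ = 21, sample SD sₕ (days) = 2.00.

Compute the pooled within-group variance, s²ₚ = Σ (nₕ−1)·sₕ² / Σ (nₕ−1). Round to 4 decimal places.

9.5655

A: (46−1)·3.60² = 45·12.96 = 583.2
B: (6−1)·1.13² = 5·1.2769 = 6.3845
C: (21−1)·2.00² = 20·4 = 80
Numerator = 669.5845; denominator = Σ(nₕ−1) = 70.
s²ₚ = 669.5845/70 = 9.565493... → 9.5655.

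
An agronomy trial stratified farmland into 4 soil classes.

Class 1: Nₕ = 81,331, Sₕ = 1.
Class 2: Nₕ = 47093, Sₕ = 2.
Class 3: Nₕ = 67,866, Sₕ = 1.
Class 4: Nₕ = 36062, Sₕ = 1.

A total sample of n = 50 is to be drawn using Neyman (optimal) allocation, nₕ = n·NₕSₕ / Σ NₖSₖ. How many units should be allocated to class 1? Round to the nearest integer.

Σ NₕSₕ = 81331·1 + 47093·2 + 67866·1 + 36062·1 = 279445.
Share for 1: 81331/279445 = 0.29104.
n_1 = 50 × 0.29104 = 14.552... → 15.

15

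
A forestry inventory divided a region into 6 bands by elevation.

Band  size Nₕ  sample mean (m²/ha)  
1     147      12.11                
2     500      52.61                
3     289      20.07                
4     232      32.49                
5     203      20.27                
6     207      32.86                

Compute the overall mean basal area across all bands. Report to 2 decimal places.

33.17

N = 1578; weights Wₕ = Nₕ/N = (0.0932, 0.3169, 0.1831, 0.1470, 0.1286, 0.1312).
x̄_st = Σ Wₕ·x̄ₕ = 0.0932·12.11 + 0.3169·52.61 + 0.1831·20.07 + 0.1470·32.49 + 0.1286·20.27 + 0.1312·32.86 ≈ 33.1685...
→ 33.17.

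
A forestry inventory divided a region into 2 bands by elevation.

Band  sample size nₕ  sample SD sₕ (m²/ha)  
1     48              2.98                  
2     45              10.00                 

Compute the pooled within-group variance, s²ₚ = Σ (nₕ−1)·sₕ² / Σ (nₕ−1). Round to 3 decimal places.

52.938

1: (48−1)·2.98² = 47·8.8804 = 417.3788
2: (45−1)·10.00² = 44·100 = 4400
Numerator = 4817.3788; denominator = Σ(nₕ−1) = 91.
s²ₚ = 4817.3788/91 = 52.93823... → 52.938.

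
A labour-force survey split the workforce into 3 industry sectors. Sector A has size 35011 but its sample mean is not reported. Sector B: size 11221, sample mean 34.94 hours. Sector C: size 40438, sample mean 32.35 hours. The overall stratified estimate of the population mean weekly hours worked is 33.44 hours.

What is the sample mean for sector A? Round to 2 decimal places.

34.22

Σ Nₕx̄ₕ = N·μ, so 35011·x̄_A = 86670·33.44 − (11221·34.94 + 40438·32.35).
= 2898244.8 − 1700231.04 = 1198013.76.
x̄_A = 1198013.76 / 35011 = 34.2182... → 34.22.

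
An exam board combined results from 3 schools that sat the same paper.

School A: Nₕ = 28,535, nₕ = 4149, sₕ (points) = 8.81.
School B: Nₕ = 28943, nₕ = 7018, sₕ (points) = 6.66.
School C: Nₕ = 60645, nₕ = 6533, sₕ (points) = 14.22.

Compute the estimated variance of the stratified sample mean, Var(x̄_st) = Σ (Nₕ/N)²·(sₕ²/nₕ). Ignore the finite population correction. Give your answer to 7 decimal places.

N = 118123. Term for each stratum: Wₕ²sₕ²/nₕ.
Var(x̄_st) = 0.0010916796 + 0.0003794489 + 0.0081584489 = 0.0096295774 → 0.0096296.

0.0096296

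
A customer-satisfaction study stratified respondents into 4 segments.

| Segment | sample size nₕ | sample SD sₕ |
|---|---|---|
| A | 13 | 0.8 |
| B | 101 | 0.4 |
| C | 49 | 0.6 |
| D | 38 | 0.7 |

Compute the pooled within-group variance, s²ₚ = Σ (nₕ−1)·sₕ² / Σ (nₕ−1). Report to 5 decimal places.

Degrees of freedom: 12 + 100 + 48 + 37 = 197.
Σ(nₕ−1)sₕ² = 12·0.64 + 100·0.16 + 48·0.36 + 37·0.49 = 59.09.
s²ₚ = 59.09 / 197 = 0.2999492... → 0.29995.

0.29995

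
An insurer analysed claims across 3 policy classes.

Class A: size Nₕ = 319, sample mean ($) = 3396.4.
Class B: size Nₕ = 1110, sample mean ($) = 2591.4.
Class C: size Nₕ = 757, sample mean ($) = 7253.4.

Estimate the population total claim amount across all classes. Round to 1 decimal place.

A: 319·3396.4 = 1083451.6
B: 1110·2591.4 = 2876454
C: 757·7253.4 = 5490823.8
τ̂ = Σ Nₕx̄ₕ = 9450729.4.

9450729.4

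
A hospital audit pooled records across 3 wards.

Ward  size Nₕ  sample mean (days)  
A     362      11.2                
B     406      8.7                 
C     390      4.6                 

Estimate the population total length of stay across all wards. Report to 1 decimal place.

A: 362·11.2 = 4054.4
B: 406·8.7 = 3532.2
C: 390·4.6 = 1794
τ̂ = Σ Nₕx̄ₕ = 9380.6.

9380.6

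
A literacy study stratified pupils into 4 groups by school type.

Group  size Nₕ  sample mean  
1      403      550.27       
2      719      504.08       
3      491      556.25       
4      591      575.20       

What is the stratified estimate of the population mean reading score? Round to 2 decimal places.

543.22

x̄_st = (Σ Nₕx̄ₕ) / (Σ Nₕ) = (403·550.27 + 719·504.08 + 491·556.25 + 591·575.20) / 2204
= 1197254.28 / 2204 = 543.2188... → 543.22.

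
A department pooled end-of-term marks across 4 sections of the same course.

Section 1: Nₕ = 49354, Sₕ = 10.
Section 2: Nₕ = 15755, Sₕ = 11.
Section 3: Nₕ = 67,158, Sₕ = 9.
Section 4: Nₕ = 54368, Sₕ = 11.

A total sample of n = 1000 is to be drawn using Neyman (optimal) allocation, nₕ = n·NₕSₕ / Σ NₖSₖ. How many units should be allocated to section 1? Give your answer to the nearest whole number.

264

1: NₕSₕ = 49354·10 = 493540
2: NₕSₕ = 15755·11 = 173305
3: NₕSₕ = 67158·9 = 604422
4: NₕSₕ = 54368·11 = 598048
Σ NₕSₕ = 1869315.
n_1 = 1000·493540/1869315 = 264.022... → 264.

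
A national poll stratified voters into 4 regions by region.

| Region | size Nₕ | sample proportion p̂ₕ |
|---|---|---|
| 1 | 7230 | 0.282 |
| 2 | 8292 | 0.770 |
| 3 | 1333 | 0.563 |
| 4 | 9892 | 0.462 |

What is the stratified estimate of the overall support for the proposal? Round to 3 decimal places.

Wₕ = Nₕ/N with N = 26747: 0.2703, 0.3100, 0.0498, 0.3698.
p̂_st = 0.2703·0.282 + 0.3100·0.770 + 0.0498·0.563 + 0.3698·0.462 ≈ 0.51386... → 0.514.

0.514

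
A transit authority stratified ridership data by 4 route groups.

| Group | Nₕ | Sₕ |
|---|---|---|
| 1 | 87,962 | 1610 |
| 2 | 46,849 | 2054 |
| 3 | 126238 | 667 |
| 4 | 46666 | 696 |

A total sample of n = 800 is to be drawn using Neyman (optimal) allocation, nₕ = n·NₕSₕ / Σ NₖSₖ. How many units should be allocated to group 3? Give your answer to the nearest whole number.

1: NₕSₕ = 87962·1610 = 141618820
2: NₕSₕ = 46849·2054 = 96227846
3: NₕSₕ = 126238·667 = 84200746
4: NₕSₕ = 46666·696 = 32479536
Σ NₕSₕ = 354526948.
n_3 = 800·84200746/354526948 = 190.001... → 190.

190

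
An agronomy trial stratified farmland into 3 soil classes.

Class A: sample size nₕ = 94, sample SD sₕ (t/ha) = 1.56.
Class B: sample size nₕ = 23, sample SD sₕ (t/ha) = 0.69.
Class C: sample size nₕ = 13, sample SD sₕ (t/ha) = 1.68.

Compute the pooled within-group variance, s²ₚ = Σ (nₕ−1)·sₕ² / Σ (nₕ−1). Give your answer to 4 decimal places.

2.1312

A: (94−1)·1.56² = 93·2.4336 = 226.3248
B: (23−1)·0.69² = 22·0.4761 = 10.4742
C: (13−1)·1.68² = 12·2.8224 = 33.8688
Numerator = 270.6678; denominator = Σ(nₕ−1) = 127.
s²ₚ = 270.6678/127 = 2.131243... → 2.1312.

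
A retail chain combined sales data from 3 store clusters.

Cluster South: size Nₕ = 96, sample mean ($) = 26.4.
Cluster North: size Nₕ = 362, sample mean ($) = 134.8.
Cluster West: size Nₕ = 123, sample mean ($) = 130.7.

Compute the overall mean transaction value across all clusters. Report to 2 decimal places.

116.02

x̄_st = (Σ Nₕx̄ₕ) / (Σ Nₕ) = (96·26.4 + 362·134.8 + 123·130.7) / 581
= 67408.1 / 581 = 116.0208... → 116.02.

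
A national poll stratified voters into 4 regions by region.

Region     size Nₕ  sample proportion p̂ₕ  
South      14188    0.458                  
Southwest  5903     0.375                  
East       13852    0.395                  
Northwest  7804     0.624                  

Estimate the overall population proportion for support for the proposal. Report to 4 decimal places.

N = 14188 + 5903 + 13852 + 7804 = 41747.
Overall proportion = Σ (Nₕ/N)·p̂ₕ.
Σ Nₕp̂ₕ = 6498.104 + 2213.625 + 5471.54 + 4869.696 = 19052.965.
19052.965 / 41747 = 0.456391... → 0.4564.

0.4564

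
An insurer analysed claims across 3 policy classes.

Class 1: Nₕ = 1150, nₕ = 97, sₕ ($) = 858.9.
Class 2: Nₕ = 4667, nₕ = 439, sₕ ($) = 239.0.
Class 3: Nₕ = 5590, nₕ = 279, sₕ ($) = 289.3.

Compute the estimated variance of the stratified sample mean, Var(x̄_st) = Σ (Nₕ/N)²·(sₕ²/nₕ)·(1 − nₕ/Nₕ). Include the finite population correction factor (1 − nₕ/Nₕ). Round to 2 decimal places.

N = 11407. Term for each stratum: Wₕ²sₕ²/nₕ·(1−nₕ/Nₕ).
Var(x̄_st) = 70.77776 + 19.73155 + 68.44440 = 158.95370 → 158.95.

158.95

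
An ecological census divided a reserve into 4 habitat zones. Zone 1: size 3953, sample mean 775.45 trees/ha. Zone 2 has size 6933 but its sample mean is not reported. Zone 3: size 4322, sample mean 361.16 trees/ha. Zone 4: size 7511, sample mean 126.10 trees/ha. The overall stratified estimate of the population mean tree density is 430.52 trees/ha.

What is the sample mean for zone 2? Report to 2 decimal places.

606.89

N = 3953 + 6933 + 4322 + 7511 = 22719.
Overall total = μ·N = 430.52·22719 = 9780983.88.
Subtract the known strata: 3953·775.45 + 4322·361.16 + 7511·126.10 = 5573424.47.
Remaining total for zone 2: 9780983.88 − 5573424.47 = 4207559.41.
Divide by its size: 4207559.41 / 6933 = 606.8887... → 606.89.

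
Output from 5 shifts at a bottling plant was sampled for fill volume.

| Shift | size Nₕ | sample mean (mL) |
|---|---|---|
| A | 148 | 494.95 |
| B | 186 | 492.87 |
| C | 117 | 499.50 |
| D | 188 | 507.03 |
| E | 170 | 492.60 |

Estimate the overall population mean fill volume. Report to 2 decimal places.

N = 809; weights Wₕ = Nₕ/N = (0.1829, 0.2299, 0.1446, 0.2324, 0.2101).
x̄_st = Σ Wₕ·x̄ₕ = 0.1829·494.95 + 0.2299·492.87 + 0.1446·499.50 + 0.2324·507.03 + 0.2101·492.60 ≈ 497.4432...
→ 497.44.

497.44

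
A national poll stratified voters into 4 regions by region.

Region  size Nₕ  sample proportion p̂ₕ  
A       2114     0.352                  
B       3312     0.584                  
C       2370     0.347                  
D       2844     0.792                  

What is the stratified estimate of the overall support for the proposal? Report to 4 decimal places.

0.5407

Wₕ = Nₕ/N with N = 10640: 0.1987, 0.3113, 0.2227, 0.2673.
p̂_st = 0.1987·0.352 + 0.3113·0.584 + 0.2227·0.347 + 0.2673·0.792 ≈ 0.540712... → 0.5407.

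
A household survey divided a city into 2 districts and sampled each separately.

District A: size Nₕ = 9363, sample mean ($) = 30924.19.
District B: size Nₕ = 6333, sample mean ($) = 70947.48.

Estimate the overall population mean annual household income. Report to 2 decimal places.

47072.73

N = 15696; weights Wₕ = Nₕ/N = (0.5965, 0.4035).
x̄_st = Σ Wₕ·x̄ₕ = 0.5965·30924.19 + 0.4035·70947.48 ≈ 47072.7307...
→ 47072.73.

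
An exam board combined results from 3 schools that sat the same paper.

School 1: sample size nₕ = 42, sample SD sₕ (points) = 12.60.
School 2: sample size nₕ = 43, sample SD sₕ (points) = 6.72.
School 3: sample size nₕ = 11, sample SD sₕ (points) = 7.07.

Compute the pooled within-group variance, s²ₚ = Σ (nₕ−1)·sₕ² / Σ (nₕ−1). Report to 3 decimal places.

1: (42−1)·12.60² = 41·158.76 = 6509.16
2: (43−1)·6.72² = 42·45.1584 = 1896.6528
3: (11−1)·7.07² = 10·49.9849 = 499.849
Numerator = 8905.6618; denominator = Σ(nₕ−1) = 93.
s²ₚ = 8905.6618/93 = 95.75980... → 95.760.

95.760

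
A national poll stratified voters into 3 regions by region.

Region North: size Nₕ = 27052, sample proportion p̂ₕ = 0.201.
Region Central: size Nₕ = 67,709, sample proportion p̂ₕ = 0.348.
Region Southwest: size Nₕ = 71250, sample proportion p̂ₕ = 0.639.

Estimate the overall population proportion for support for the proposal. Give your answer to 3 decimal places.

N = 27052 + 67709 + 71250 = 166011.
Overall proportion = Σ (Nₕ/N)·p̂ₕ.
Σ Nₕp̂ₕ = 5437.452 + 23562.732 + 45528.75 = 74528.934.
74528.934 / 166011 = 0.44894... → 0.449.

0.449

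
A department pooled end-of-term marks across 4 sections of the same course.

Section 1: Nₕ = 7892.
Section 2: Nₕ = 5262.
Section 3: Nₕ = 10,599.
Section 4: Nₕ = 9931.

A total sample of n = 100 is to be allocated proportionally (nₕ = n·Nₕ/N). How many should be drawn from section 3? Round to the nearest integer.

31

Share of section 3 = 10599/33684 = 0.31466.
Allocate 100 × 0.31466 = 31.466... → 31.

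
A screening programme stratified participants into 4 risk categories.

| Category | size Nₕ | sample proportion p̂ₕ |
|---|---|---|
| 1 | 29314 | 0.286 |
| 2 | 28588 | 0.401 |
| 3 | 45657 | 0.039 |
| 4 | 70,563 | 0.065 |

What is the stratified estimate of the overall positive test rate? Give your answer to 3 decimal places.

Wₕ = Nₕ/N with N = 174122: 0.1684, 0.1642, 0.2622, 0.4053.
p̂_st = 0.1684·0.286 + 0.1642·0.401 + 0.2622·0.039 + 0.4053·0.065 ≈ 0.15055... → 0.151.

0.151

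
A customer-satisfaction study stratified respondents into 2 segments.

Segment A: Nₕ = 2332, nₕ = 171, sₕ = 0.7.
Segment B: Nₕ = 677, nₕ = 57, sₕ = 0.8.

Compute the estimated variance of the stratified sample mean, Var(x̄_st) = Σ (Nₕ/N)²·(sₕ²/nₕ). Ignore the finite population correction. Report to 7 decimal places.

N = 3009. Term for each stratum: Wₕ²sₕ²/nₕ.
Var(x̄_st) = 0.0017211261 + 0.0005683791 = 0.0022895052 → 0.0022895.

0.0022895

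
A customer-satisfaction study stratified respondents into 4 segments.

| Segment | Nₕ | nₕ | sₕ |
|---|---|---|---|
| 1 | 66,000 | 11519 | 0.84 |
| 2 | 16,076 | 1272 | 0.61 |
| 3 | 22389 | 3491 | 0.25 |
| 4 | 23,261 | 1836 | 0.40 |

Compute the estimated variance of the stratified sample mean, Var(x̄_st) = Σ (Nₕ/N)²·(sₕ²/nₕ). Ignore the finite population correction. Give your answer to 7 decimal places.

0.0000244

N = 127726; Wₕ = Nₕ/N.
segment 1: (66000/127726)²·0.84²/11519 = 0.0000163558
segment 2: (16076/127726)²·0.61²/1272 = 0.0000046341
segment 3: (22389/127726)²·0.25²/3491 = 0.0000005501
segment 4: (23261/127726)²·0.40²/1836 = 0.0000028903
Sum = 0.0000244304 → 0.0000244.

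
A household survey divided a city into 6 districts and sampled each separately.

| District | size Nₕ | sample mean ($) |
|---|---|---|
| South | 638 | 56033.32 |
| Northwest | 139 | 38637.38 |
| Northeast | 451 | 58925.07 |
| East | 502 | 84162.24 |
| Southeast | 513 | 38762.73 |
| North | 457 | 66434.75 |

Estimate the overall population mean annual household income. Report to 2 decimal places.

59329.80

x̄_st = (Σ Nₕx̄ₕ) / (Σ Nₕ) = (638·56033.32 + 139·38637.38 + 451·58925.07 + 502·84162.24 + 513·38762.73 + 457·66434.75) / 2700
= 160190466.27 / 2700 = 59329.8023... → 59329.80.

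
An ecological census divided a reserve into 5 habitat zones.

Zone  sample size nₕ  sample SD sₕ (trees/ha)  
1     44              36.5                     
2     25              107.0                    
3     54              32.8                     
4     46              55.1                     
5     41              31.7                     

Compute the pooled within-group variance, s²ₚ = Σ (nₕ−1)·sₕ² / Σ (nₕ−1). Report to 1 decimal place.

Degrees of freedom: 43 + 24 + 53 + 45 + 40 = 205.
Σ(nₕ−1)sₕ² = 43·1332.25 + 24·11449 + 53·1075.84 + 45·3036.01 + 40·1004.89 = 565898.32.
s²ₚ = 565898.32 / 205 = 2760.480... → 2760.5.

2760.5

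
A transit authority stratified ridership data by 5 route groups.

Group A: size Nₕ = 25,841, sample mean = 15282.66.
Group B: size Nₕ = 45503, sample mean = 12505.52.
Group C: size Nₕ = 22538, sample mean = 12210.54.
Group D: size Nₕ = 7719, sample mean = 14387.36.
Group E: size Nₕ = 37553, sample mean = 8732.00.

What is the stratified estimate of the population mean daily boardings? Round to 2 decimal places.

x̄_st = (Σ Nₕx̄ₕ) / (Σ Nₕ) = (25841·15282.66 + 45503·12505.52 + 22538·12210.54 + 7719·14387.36 + 37553·8732.00) / 139154
= 1678127871.98 / 139154 = 12059.5015... → 12059.50.

12059.50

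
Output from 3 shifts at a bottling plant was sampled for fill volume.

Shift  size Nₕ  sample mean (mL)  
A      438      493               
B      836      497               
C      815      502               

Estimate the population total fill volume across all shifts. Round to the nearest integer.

Estimate total by summing Nₕ·x̄ₕ over strata.
438·493 + 836·497 + 815·502 = 215934 + 415492 + 409130 = 1040556.

1040556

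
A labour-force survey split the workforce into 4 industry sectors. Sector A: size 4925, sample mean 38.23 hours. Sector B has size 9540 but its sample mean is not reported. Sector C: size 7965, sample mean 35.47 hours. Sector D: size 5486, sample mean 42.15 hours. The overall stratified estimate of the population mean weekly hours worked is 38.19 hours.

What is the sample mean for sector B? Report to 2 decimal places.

N = 4925 + 9540 + 7965 + 5486 = 27916.
Overall total = μ·N = 38.19·27916 = 1066112.04.
Subtract the known strata: 4925·38.23 + 7965·35.47 + 5486·42.15 = 702036.2.
Remaining total for sector B: 1066112.04 − 702036.2 = 364075.84.
Divide by its size: 364075.84 / 9540 = 38.1631... → 38.16.

38.16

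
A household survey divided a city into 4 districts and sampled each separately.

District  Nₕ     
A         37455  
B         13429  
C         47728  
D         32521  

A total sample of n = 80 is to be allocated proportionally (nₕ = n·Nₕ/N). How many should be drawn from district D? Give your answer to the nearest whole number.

20

N = 37455 + 13429 + 47728 + 32521 = 131133.
n_D = 80·32521/131133 = 19.840... → 20.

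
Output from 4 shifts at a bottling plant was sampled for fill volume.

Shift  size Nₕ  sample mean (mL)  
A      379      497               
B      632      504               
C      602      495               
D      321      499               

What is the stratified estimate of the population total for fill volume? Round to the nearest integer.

965060

Estimate total by summing Nₕ·x̄ₕ over strata.
379·497 + 632·504 + 602·495 + 321·499 = 188363 + 318528 + 297990 + 160179 = 965060.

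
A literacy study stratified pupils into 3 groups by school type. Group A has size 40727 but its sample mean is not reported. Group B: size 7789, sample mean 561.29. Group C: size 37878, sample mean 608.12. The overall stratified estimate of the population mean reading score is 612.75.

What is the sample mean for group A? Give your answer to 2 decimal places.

626.90

N = 40727 + 7789 + 37878 = 86394.
Overall total = μ·N = 612.75·86394 = 52937923.5.
Subtract the known strata: 7789·561.29 + 37878·608.12 = 27406257.17.
Remaining total for group A: 52937923.5 − 27406257.17 = 25531666.33.
Divide by its size: 25531666.33 / 40727 = 626.8978... → 626.90.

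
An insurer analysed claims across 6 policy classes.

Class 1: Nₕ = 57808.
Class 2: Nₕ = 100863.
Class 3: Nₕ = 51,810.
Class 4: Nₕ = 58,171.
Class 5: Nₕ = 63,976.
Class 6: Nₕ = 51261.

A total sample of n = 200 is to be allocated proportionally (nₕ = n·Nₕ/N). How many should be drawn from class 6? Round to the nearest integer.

N = 57808 + 100863 + 51810 + 58171 + 63976 + 51261 = 383889.
n_6 = 200·51261/383889 = 26.706... → 27.

27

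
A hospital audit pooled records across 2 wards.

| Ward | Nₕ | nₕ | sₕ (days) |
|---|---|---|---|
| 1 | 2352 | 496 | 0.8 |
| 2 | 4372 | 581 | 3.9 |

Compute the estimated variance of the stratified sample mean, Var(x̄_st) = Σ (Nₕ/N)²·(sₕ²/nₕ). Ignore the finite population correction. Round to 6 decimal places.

N = 6724. Term for each stratum: Wₕ²sₕ²/nₕ.
Var(x̄_st) = 0.000157877 + 0.011067715 = 0.011225592 → 0.011226.

0.011226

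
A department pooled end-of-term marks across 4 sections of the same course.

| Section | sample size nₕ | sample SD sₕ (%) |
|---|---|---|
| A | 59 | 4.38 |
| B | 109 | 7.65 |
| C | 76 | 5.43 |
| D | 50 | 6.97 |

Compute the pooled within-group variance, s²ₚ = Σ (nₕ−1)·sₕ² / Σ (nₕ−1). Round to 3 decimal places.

41.465

A: (59−1)·4.38² = 58·19.1844 = 1112.6952
B: (109−1)·7.65² = 108·58.5225 = 6320.43
C: (76−1)·5.43² = 75·29.4849 = 2211.3675
D: (50−1)·6.97² = 49·48.5809 = 2380.4641
Numerator = 12024.9568; denominator = Σ(nₕ−1) = 290.
s²ₚ = 12024.9568/290 = 41.46537... → 41.465.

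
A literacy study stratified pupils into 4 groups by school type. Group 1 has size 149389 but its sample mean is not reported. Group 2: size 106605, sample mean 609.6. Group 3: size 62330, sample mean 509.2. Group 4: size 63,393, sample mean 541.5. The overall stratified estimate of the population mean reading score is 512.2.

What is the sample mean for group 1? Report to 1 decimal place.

N = 149389 + 106605 + 62330 + 63393 = 381717.
Overall total = μ·N = 512.2·381717 = 195515447.4.
Subtract the known strata: 106605·609.6 + 62330·509.2 + 63393·541.5 = 131052153.5.
Remaining total for group 1: 195515447.4 − 131052153.5 = 64463293.9.
Divide by its size: 64463293.9 / 149389 = 431.513... → 431.5.

431.5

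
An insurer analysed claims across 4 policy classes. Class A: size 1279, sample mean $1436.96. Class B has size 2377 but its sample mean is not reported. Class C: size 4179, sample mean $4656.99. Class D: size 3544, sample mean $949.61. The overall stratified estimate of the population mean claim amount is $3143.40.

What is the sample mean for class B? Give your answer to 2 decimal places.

N = 1279 + 2377 + 4179 + 3544 = 11379.
Overall total = μ·N = 3143.40·11379 = 35768748.6.
Subtract the known strata: 1279·1436.96 + 4179·4656.99 + 3544·949.61 = 24664850.89.
Remaining total for class B: 35768748.6 − 24664850.89 = 11103897.71.
Divide by its size: 11103897.71 / 2377 = 4671.3915... → 4671.39.

4671.39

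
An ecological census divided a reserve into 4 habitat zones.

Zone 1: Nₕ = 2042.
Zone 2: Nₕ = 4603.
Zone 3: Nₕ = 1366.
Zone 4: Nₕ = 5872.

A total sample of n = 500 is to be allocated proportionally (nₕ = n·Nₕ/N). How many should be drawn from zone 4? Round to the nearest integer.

Share of zone 4 = 5872/13883 = 0.42296.
Allocate 500 × 0.42296 = 211.482... → 211.

211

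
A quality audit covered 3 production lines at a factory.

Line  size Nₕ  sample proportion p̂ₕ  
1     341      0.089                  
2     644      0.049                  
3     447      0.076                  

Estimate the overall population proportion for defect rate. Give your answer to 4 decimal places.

0.0670

N = 341 + 644 + 447 = 1432.
Overall proportion = Σ (Nₕ/N)·p̂ₕ.
Σ Nₕp̂ₕ = 30.349 + 31.556 + 33.972 = 95.877.
95.877 / 1432 = 0.066953... → 0.0670.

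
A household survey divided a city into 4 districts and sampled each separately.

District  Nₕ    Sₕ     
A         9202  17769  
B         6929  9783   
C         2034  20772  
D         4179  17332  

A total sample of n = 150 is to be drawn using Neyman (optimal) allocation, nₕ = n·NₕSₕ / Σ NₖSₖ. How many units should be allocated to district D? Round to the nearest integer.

A: NₕSₕ = 9202·17769 = 163510338
B: NₕSₕ = 6929·9783 = 67786407
C: NₕSₕ = 2034·20772 = 42250248
D: NₕSₕ = 4179·17332 = 72430428
Σ NₕSₕ = 345977421.
n_D = 150·72430428/345977421 = 31.403... → 31.

31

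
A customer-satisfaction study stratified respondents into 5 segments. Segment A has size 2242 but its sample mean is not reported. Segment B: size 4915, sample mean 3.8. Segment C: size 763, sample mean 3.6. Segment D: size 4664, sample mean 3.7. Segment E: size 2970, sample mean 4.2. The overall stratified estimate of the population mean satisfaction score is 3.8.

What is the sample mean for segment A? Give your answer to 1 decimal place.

Σ Nₕx̄ₕ = N·μ, so 2242·x̄_A = 15554·3.8 − (4915·3.8 + 763·3.6 + 4664·3.7 + 2970·4.2).
= 59105.2 − 51154.6 = 7950.6.
x̄_A = 7950.6 / 2242 = 3.546... → 3.5.

3.5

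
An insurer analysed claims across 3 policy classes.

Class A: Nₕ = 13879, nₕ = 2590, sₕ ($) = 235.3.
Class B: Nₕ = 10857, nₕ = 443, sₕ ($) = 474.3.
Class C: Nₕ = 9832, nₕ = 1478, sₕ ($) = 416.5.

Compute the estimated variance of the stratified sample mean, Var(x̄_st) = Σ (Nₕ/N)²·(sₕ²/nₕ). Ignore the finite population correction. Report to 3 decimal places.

63.033

N = 34568; Wₕ = Nₕ/N.
class A: (13879/34568)²·235.3²/2590 = 3.445974
class B: (10857/34568)²·474.3²/443 = 50.092614
class C: (9832/34568)²·416.5²/1478 = 9.494909
Sum = 63.033496 → 63.033.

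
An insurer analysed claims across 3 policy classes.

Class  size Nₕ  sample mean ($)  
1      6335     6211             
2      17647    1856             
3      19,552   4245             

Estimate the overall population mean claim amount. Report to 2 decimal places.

N = 43534; weights Wₕ = Nₕ/N = (0.1455, 0.4054, 0.4491).
x̄_st = Σ Wₕ·x̄ₕ = 0.1455·6211 + 0.4054·1856 + 0.4491·4245 ≈ 3562.6811...
→ 3562.68.

3562.68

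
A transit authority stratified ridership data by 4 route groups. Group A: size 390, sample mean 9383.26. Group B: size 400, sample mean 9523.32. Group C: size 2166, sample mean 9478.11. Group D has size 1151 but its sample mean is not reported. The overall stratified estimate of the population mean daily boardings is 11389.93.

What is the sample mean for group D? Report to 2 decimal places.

N = 390 + 400 + 2166 + 1151 = 4107.
Overall total = μ·N = 11389.93·4107 = 46778442.51.
Subtract the known strata: 390·9383.26 + 400·9523.32 + 2166·9478.11 = 27998385.66.
Remaining total for group D: 46778442.51 − 27998385.66 = 18780056.85.
Divide by its size: 18780056.85 / 1151 = 16316.2961... → 16316.30.

16316.30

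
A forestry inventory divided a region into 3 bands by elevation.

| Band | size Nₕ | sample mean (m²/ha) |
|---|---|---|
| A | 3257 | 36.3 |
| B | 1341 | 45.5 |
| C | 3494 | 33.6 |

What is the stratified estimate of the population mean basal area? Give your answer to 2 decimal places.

x̄_st = (Σ Nₕx̄ₕ) / (Σ Nₕ) = (3257·36.3 + 1341·45.5 + 3494·33.6) / 8092
= 296643 / 8092 = 36.6588... → 36.66.

36.66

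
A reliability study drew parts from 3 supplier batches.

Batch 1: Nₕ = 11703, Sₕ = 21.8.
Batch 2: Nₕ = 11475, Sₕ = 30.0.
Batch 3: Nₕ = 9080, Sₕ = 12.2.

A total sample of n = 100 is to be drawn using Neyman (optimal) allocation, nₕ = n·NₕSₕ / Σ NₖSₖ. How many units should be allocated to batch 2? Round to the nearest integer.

48

Σ NₕSₕ = 11703·21.8 + 11475·30.0 + 9080·12.2 = 710151.4.
Share for 2: 344250/710151.4 = 0.48476.
n_2 = 100 × 0.48476 = 48.476... → 48.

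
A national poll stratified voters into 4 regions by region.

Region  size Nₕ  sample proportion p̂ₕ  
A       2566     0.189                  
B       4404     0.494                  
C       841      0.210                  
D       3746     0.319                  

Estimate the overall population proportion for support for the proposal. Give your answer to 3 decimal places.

0.349

Wₕ = Nₕ/N with N = 11557: 0.2220, 0.3811, 0.0728, 0.3241.
p̂_st = 0.2220·0.189 + 0.3811·0.494 + 0.0728·0.210 + 0.3241·0.319 ≈ 0.34889... → 0.349.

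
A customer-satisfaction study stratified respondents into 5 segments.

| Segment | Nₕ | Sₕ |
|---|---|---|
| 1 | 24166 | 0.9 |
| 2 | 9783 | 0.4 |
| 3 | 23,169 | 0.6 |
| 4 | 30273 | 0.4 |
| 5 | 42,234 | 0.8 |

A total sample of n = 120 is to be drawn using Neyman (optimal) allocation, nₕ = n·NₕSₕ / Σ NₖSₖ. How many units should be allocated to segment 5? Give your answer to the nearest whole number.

Σ NₕSₕ = 24166·0.9 + 9783·0.4 + 23169·0.6 + 30273·0.4 + 42234·0.8 = 85460.4.
Share for 5: 33787.2/85460.4 = 0.39536.
n_5 = 120 × 0.39536 = 47.443... → 47.

47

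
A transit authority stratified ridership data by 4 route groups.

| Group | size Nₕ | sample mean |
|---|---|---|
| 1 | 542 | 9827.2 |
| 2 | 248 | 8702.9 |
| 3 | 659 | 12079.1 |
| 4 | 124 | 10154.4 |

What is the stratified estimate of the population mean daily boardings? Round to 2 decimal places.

N = 542 + 248 + 659 + 124 = 1573.
Weight each subgroup mean by Nₕ/N and sum.
Σ Nₕx̄ₕ = 542·9827.2 + 248·8702.9 + 659·12079.1 + 124·10154.4 = 5326342.4 + 2158319.2 + 7960126.9 + 1259145.6 = 16703934.1.
Divide by N: 16703934.1 / 1573 = 10619.1571... → 10619.16.

10619.16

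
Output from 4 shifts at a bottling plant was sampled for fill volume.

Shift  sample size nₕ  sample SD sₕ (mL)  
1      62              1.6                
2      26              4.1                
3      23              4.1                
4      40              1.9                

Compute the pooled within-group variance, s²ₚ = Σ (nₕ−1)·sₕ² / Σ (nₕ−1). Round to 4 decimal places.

Degrees of freedom: 61 + 25 + 22 + 39 = 147.
Σ(nₕ−1)sₕ² = 61·2.56 + 25·16.81 + 22·16.81 + 39·3.61 = 1087.02.
s²ₚ = 1087.02 / 147 = 7.394694... → 7.3947.

7.3947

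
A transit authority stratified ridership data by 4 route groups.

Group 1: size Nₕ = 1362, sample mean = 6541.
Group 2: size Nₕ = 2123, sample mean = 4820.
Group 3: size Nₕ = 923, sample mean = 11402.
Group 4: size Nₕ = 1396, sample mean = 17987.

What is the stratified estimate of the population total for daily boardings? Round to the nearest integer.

54775600

1: 1362·6541 = 8908842
2: 2123·4820 = 10232860
3: 923·11402 = 10524046
4: 1396·17987 = 25109852
τ̂ = Σ Nₕx̄ₕ = 54775600.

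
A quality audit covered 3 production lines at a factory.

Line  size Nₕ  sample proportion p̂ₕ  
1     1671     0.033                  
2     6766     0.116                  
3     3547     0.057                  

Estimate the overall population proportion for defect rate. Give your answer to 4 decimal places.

0.0870

Wₕ = Nₕ/N with N = 11984: 0.1394, 0.5646, 0.2960.
p̂_st = 0.1394·0.033 + 0.5646·0.116 + 0.2960·0.057 ≈ 0.086964... → 0.0870.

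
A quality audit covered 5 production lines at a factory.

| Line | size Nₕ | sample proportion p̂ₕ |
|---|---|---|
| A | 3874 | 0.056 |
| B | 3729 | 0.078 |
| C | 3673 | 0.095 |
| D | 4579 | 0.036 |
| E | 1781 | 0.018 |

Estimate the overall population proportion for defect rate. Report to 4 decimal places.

Wₕ = Nₕ/N with N = 17636: 0.2197, 0.2114, 0.2083, 0.2596, 0.1010.
p̂_st = 0.2197·0.056 + 0.2114·0.078 + 0.2083·0.095 + 0.2596·0.036 + 0.1010·0.018 ≈ 0.059744... → 0.0597.

0.0597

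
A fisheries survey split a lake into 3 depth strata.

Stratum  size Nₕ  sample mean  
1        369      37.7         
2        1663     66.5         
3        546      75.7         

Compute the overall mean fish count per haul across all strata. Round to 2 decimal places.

64.33

N = 369 + 1663 + 546 = 2578.
Overall mean = Σ (Nₕ/N)·x̄ₕ — weight by population share, not a simple average.
Σ Nₕx̄ₕ = 369·37.7 + 1663·66.5 + 546·75.7 = 13911.3 + 110589.5 + 41332.2 = 165833.
Divide by N: 165833 / 2578 = 64.3262... → 64.33.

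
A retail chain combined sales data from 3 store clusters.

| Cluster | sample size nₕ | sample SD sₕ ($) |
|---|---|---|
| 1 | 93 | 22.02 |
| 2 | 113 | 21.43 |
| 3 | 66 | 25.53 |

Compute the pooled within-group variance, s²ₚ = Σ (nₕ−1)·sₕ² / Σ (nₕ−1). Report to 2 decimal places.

514.54

1: (93−1)·22.02² = 92·484.8804 = 44608.9968
2: (113−1)·21.43² = 112·459.2449 = 51435.4288
3: (66−1)·25.53² = 65·651.7809 = 42365.7585
Numerator = 138410.1841; denominator = Σ(nₕ−1) = 269.
s²ₚ = 138410.1841/269 = 514.5360... → 514.54.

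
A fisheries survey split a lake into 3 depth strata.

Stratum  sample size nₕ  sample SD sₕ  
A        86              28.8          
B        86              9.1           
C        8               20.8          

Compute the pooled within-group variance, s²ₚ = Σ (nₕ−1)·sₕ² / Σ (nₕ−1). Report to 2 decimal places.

A: (86−1)·28.8² = 85·829.44 = 70502.4
B: (86−1)·9.1² = 85·82.81 = 7038.85
C: (8−1)·20.8² = 7·432.64 = 3028.48
Numerator = 80569.73; denominator = Σ(nₕ−1) = 177.
s²ₚ = 80569.73/177 = 455.1962... → 455.20.

455.20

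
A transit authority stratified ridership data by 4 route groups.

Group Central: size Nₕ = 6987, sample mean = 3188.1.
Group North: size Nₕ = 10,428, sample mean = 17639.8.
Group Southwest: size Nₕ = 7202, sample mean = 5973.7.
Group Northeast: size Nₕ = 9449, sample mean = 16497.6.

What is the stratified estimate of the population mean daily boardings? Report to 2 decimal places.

N = 34066; weights Wₕ = Nₕ/N = (0.2051, 0.3061, 0.2114, 0.2774).
x̄_st = Σ Wₕ·x̄ₕ = 0.2051·3188.1 + 0.3061·17639.8 + 0.2114·5973.7 + 0.2774·16497.6 ≈ 11892.5468...
→ 11892.55.

11892.55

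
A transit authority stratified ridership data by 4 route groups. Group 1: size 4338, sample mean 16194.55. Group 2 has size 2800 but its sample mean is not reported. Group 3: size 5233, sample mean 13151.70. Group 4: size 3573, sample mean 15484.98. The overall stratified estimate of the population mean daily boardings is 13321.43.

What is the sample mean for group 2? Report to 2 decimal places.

6426.52

N = 4338 + 2800 + 5233 + 3573 = 15944.
Overall total = μ·N = 13321.43·15944 = 212396879.92.
Subtract the known strata: 4338·16194.55 + 5233·13151.70 + 3573·15484.98 = 194402637.54.
Remaining total for group 2: 212396879.92 − 194402637.54 = 17994242.38.
Divide by its size: 17994242.38 / 2800 = 6426.5151... → 6426.52.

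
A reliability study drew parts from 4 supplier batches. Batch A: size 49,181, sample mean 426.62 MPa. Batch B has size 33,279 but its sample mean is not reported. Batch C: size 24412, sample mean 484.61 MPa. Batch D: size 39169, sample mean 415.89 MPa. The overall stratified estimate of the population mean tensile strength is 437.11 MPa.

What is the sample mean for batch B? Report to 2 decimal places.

N = 49181 + 33279 + 24412 + 39169 = 146041.
Overall total = μ·N = 437.11·146041 = 63835981.51.
Subtract the known strata: 49181·426.62 + 24412·484.61 + 39169·415.89 = 49101892.95.
Remaining total for batch B: 63835981.51 − 49101892.95 = 14734088.56.
Divide by its size: 14734088.56 / 33279 = 442.7443... → 442.74.

442.74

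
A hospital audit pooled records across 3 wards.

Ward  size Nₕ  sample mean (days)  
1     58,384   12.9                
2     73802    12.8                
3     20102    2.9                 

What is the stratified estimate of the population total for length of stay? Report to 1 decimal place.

Population total = Σ Nₕ·x̄ₕ (each stratum's size times its mean).
58384·12.9 + 73802·12.8 + 20102·2.9 = 753153.6 + 944665.6 + 58295.8 = 1756115.0.

1756115.0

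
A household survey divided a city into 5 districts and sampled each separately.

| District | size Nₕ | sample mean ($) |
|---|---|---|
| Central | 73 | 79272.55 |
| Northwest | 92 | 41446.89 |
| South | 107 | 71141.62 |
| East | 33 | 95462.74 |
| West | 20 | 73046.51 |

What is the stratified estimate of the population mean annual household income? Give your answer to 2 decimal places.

x̄_st = (Σ Nₕx̄ₕ) / (Σ Nₕ) = (73·79272.55 + 92·41446.89 + 107·71141.62 + 33·95462.74 + 20·73046.51) / 325
= 21823363.99 / 325 = 67148.8123... → 67148.81.

67148.81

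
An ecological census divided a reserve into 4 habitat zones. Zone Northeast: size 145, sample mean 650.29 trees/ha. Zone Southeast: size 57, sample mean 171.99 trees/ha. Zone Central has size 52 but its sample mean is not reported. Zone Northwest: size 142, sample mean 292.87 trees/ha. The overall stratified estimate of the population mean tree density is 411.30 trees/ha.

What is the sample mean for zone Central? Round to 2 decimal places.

330.61

N = 145 + 57 + 52 + 142 = 396.
Overall total = μ·N = 411.30·396 = 162874.8.
Subtract the known strata: 145·650.29 + 57·171.99 + 142·292.87 = 145683.02.
Remaining total for zone Central: 162874.8 − 145683.02 = 17191.78.
Divide by its size: 17191.78 / 52 = 330.6112... → 330.61.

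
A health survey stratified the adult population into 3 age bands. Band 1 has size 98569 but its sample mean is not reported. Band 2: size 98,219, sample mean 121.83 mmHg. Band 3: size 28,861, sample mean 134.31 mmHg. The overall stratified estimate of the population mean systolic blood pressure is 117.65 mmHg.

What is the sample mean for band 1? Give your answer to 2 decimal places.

Σ Nₕx̄ₕ = N·μ, so 98569·x̄_1 = 225649·117.65 − (98219·121.83 + 28861·134.31).
= 26547604.85 − 15842341.68 = 10705263.17.
x̄_1 = 10705263.17 / 98569 = 108.6068... → 108.61.

108.61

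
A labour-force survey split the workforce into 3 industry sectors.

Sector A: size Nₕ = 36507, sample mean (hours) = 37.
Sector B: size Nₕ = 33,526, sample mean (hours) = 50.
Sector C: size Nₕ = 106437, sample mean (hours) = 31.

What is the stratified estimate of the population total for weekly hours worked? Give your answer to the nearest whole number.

6326606

Estimate total by summing Nₕ·x̄ₕ over strata.
36507·37 + 33526·50 + 106437·31 = 1350759 + 1676300 + 3299547 = 6326606.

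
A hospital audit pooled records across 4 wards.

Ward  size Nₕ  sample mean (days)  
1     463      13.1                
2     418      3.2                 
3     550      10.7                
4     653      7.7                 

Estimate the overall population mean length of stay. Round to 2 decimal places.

N = 2084; weights Wₕ = Nₕ/N = (0.2222, 0.2006, 0.2639, 0.3133).
x̄_st = Σ Wₕ·x̄ₕ = 0.2222·13.1 + 0.2006·3.2 + 0.2639·10.7 + 0.3133·7.7 ≈ 8.7889...
→ 8.79.

8.79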